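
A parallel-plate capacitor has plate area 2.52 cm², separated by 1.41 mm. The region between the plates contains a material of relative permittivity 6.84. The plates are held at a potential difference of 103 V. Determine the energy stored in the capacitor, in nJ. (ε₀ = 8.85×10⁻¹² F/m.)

57.4 nJ

A = 2.52 cm² = 2.52×10⁻⁴ m².
C = κε₀A/d = 6.84 × 8.85×10⁻¹² × 2.52×10⁻⁴ / 1.41×10⁻³ = 1.08×10⁻¹¹ F.
U = ½CV² = ½ × 1.08×10⁻¹¹ × (103)² = 5.74×10⁻⁸ J.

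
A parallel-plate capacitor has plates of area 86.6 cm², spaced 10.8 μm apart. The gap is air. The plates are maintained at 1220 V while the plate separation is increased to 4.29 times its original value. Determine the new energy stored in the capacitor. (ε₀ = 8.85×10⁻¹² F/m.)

1.23 mJ

A = 86.6 cm² = 8.66×10⁻³ m².
Initially C₁ = ε₀A/d = 8.85×10⁻¹² × 8.66×10⁻³ / 1.08×10⁻⁵ = 7.10×10⁻⁹ F.
U₁ = 5.28×10⁻³ J.
Battery connected ⇒ V is held fixed. C₂ = 0.233 C₁ and U = ½CV², so U₂/U₁ = C₂/C₁ = 0.233.
U₂ = 0.233 × 5.28×10⁻³ = 1.23×10⁻³ J.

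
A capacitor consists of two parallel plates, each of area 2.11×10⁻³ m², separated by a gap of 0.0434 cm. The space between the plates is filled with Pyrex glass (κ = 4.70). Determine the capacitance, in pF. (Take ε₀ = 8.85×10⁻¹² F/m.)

C ≈ 202 pF

C = κε₀A/d = 4.70 × 8.85×10⁻¹² × 2.11×10⁻³ / 4.34×10⁻⁴ = 2.02×10⁻¹⁰ F.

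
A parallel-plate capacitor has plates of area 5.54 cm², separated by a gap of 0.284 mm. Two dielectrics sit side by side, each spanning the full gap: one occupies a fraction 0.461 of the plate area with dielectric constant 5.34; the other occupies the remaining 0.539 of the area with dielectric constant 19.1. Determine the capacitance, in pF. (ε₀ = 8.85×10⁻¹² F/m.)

A = 5.54 cm² = 5.54×10⁻⁴ m².
Side-by-side slabs ⇒ two capacitors in parallel, each spanning the full gap.
C₁ = κ₁ε₀A₁/d = 5.34 × 8.85×10⁻¹² × 2.55×10⁻⁴ / 2.84×10⁻⁴ = 4.25×10⁻¹¹ F.
C₂ = κ₂ε₀A₂/d = 19.1 × 8.85×10⁻¹² × 2.99×10⁻⁴ / 2.84×10⁻⁴ = 1.78×10⁻¹⁰ F.
C = C₁ + C₂ = 2.20×10⁻¹⁰ F.

C ≈ 220 pF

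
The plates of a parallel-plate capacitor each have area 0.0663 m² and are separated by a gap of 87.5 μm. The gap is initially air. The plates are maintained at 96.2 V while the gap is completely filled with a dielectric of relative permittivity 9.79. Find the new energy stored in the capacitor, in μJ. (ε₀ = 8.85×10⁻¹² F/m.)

U ≈ 304 μJ

Initially C₁ = ε₀A/d = 8.85×10⁻¹² × 6.63×10⁻² / 8.75×10⁻⁵ = 6.71×10⁻⁹ F.
U₁ = 3.10×10⁻⁵ J.
Battery connected ⇒ V is held fixed. C₂ = 9.79 C₁ and U = ½CV², so U₂/U₁ = C₂/C₁ = 9.79.
U₂ = 9.79 × 3.10×10⁻⁵ = 3.04×10⁻⁴ J.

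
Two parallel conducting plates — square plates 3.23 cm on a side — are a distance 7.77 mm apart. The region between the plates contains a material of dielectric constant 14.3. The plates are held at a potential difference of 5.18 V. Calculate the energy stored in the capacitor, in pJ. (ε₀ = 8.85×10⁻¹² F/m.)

U ≈ 228 pJ

A = (3.23 cm)² = 1.04×10⁻³ m².
C = κε₀A/d = 14.3 × 8.85×10⁻¹² × 1.04×10⁻³ / 7.77×10⁻³ = 1.70×10⁻¹¹ F.
U = ½CV² = ½ × 1.70×10⁻¹¹ × (5.18)² = 2.28×10⁻¹⁰ J.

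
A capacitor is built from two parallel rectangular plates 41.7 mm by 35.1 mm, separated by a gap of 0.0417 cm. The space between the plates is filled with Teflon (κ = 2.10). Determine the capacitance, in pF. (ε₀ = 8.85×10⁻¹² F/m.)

65.2 pF

A = 41.7 × 35.1 mm² = 1.46×10⁻³ m².
C = κε₀A/d = 2.10 × 8.85×10⁻¹² × 1.46×10⁻³ / 4.17×10⁻⁴ = 6.52×10⁻¹¹ F.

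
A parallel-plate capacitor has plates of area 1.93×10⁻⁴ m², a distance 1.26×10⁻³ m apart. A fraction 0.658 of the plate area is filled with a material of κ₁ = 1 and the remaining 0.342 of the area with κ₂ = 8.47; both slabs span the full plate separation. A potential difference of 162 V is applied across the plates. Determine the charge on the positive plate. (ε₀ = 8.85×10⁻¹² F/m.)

Side-by-side slabs ⇒ two capacitors in parallel, each spanning the full gap.
C₁ = κ₁ε₀A₁/d = 1.00 × 8.85×10⁻¹² × 1.27×10⁻⁴ / 1.26×10⁻³ = 8.92×10⁻¹³ F.
C₂ = κ₂ε₀A₂/d = 8.47 × 8.85×10⁻¹² × 6.60×10⁻⁵ / 1.26×10⁻³ = 3.93×10⁻¹² F.
C = C₁ + C₂ = 4.82×10⁻¹² F.
Q = CV = 4.82×10⁻¹² × 162 = 7.81×10⁻¹⁰ C.

Q ≈ 0.781 nC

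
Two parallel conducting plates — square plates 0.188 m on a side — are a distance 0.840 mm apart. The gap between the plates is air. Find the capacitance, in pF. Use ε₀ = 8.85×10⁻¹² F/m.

C ≈ 372 pF

A = (0.188 m)² = 3.53×10⁻² m².
C = ε₀A/d = 8.85×10⁻¹² × 3.53×10⁻² / 8.40×10⁻⁴ = 3.72×10⁻¹⁰ F.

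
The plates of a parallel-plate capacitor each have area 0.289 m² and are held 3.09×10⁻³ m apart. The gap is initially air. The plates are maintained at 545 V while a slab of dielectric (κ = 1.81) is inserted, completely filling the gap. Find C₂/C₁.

1.81

C = κε₀A/d scales with κ, so C₂/C₁ = κ = 1.81.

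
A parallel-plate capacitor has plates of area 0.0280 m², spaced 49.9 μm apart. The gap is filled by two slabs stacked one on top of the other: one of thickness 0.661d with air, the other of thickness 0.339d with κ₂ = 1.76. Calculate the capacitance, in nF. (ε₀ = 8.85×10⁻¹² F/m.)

Stacked slabs ⇒ two capacitors in series, each with the full plate area.
C₁ = κ₁ε₀A/d₁ = 1.00 × 8.85×10⁻¹² × 2.80×10⁻² / 3.30×10⁻⁵ = 7.51×10⁻⁹ F.
C₂ = κ₂ε₀A/d₂ = 1.76 × 8.85×10⁻¹² × 2.80×10⁻² / 1.69×10⁻⁵ = 2.58×10⁻⁸ F.
C = (1/C₁ + 1/C₂)⁻¹ = 5.82×10⁻⁹ F.

5.82 nF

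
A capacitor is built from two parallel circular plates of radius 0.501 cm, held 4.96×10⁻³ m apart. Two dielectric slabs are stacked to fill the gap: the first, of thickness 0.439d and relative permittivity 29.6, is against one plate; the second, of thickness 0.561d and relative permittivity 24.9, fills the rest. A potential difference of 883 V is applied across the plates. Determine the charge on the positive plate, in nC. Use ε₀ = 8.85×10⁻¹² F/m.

A = π(0.501 cm)² = 7.89×10⁻⁵ m².
Stacked slabs ⇒ two capacitors in series, each with the full plate area.
C₁ = κ₁ε₀A/d₁ = 29.6 × 8.85×10⁻¹² × 7.89×10⁻⁵ / 2.18×10⁻³ = 9.49×10⁻¹² F.
C₂ = κ₂ε₀A/d₂ = 24.9 × 8.85×10⁻¹² × 7.89×10⁻⁵ / 2.78×10⁻³ = 6.24×10⁻¹² F.
C = (1/C₁ + 1/C₂)⁻¹ = 3.77×10⁻¹² F.
Q = CV = 3.77×10⁻¹² × 883 = 3.33×10⁻⁹ C.

3.33 nC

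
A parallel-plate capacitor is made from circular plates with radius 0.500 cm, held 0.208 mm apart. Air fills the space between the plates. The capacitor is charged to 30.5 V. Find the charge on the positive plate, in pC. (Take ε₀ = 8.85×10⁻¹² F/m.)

A = π(0.500 cm)² = 7.85×10⁻⁵ m².
C = ε₀A/d = 8.85×10⁻¹² × 7.85×10⁻⁵ / 2.08×10⁻⁴ = 3.34×10⁻¹² F.
Q = CV = 3.34×10⁻¹² × 30.5 = 1.02×10⁻¹⁰ C.

Q ≈ 102 pC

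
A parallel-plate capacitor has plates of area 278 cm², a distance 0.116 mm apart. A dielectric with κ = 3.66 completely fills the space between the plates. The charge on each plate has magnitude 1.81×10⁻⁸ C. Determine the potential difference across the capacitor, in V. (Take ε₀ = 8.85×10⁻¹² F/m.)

2.33 V

A = 278 cm² = 2.78×10⁻² m².
C = κε₀A/d = 3.66 × 8.85×10⁻¹² × 2.78×10⁻² / 1.16×10⁻⁴ = 7.76×10⁻⁹ F.
V = Q/C = 1.81×10⁻⁸ / 7.76×10⁻⁹ = 2.33 V.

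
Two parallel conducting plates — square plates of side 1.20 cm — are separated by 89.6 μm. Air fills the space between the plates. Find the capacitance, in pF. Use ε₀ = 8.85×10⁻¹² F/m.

A = (1.20 cm)² = 1.44×10⁻⁴ m².
C = ε₀A/d = 8.85×10⁻¹² × 1.44×10⁻⁴ / 8.96×10⁻⁵ = 1.42×10⁻¹¹ F.

C ≈ 14.2 pF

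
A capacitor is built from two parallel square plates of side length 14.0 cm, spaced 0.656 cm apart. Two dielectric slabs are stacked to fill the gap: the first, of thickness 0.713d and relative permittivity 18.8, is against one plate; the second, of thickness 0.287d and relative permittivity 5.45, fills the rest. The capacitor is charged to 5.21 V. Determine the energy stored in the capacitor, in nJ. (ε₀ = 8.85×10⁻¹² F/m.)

3.96 nJ

A = (14.0 cm)² = 1.96×10⁻² m².
Stacked slabs ⇒ two capacitors in series, each with the full plate area.
C₁ = κ₁ε₀A/d₁ = 18.8 × 8.85×10⁻¹² × 1.96×10⁻² / 4.68×10⁻³ = 6.97×10⁻¹⁰ F.
C₂ = κ₂ε₀A/d₂ = 5.45 × 8.85×10⁻¹² × 1.96×10⁻² / 1.88×10⁻³ = 5.02×10⁻¹⁰ F.
C = (1/C₁ + 1/C₂)⁻¹ = 2.92×10⁻¹⁰ F.
U = ½CV² = ½ × 2.92×10⁻¹⁰ × (5.21)² = 3.96×10⁻⁹ J.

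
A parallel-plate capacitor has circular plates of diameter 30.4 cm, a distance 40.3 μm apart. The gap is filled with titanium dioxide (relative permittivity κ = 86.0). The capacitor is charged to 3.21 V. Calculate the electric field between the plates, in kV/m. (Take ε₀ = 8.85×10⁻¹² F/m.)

79.7 kV/m

E = V/d = 3.21 / 4.03×10⁻⁵ = 7.97×10⁴ V/m.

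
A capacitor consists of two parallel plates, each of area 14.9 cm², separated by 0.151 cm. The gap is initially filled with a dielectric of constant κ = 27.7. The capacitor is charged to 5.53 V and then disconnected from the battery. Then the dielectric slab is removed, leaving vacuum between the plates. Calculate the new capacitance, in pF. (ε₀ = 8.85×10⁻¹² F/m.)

A = 14.9 cm² = 1.49×10⁻³ m².
Initially C₁ = κε₀A/d = 27.7 × 8.85×10⁻¹² × 1.49×10⁻³ / 1.51×10⁻³ = 2.42×10⁻¹⁰ F.
C = κε₀A/d scales with κ, so C₂/C₁ = 1/κ = 1/27.7 = 0.0361.
C₂ = 0.0361 × 2.42×10⁻¹⁰ = 8.73×10⁻¹² F.

8.73 pF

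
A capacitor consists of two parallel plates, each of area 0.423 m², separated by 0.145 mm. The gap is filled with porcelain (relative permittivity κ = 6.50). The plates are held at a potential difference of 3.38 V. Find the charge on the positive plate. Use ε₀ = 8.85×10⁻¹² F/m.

0.567 μC

C = κε₀A/d = 6.50 × 8.85×10⁻¹² × 0.423 / 1.45×10⁻⁴ = 1.68×10⁻⁷ F.
Q = CV = 1.68×10⁻⁷ × 3.38 = 5.67×10⁻⁷ C.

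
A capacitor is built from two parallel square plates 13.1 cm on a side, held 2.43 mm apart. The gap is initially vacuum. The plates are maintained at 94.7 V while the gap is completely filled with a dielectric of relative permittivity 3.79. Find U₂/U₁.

Battery connected ⇒ V is held fixed.
C₂ = 3.79 C₁ and U = ½CV², so U₂/U₁ = C₂/C₁ = 3.79.

U₂/U₁ ≈ 3.79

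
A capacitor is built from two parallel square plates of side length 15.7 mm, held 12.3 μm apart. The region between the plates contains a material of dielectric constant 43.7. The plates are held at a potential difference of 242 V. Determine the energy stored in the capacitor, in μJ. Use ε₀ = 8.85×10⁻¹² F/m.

U ≈ 227 μJ

A = (15.7 mm)² = 2.46×10⁻⁴ m².
C = κε₀A/d = 43.7 × 8.85×10⁻¹² × 2.46×10⁻⁴ / 1.23×10⁻⁵ = 7.75×10⁻⁹ F.
U = ½CV² = ½ × 7.75×10⁻⁹ × (242)² = 2.27×10⁻⁴ J.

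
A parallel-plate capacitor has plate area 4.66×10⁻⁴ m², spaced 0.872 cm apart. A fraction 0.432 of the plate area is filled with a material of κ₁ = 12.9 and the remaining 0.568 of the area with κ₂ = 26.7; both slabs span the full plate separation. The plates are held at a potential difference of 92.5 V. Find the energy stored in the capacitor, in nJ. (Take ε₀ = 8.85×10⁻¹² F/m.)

42.0 nJ

Side-by-side slabs ⇒ two capacitors in parallel, each spanning the full gap.
C₁ = κ₁ε₀A₁/d = 12.9 × 8.85×10⁻¹² × 2.01×10⁻⁴ / 8.72×10⁻³ = 2.64×10⁻¹² F.
C₂ = κ₂ε₀A₂/d = 26.7 × 8.85×10⁻¹² × 2.65×10⁻⁴ / 8.72×10⁻³ = 7.17×10⁻¹² F.
C = C₁ + C₂ = 9.81×10⁻¹² F.
U = ½CV² = ½ × 9.81×10⁻¹² × (92.5)² = 4.20×10⁻⁸ J.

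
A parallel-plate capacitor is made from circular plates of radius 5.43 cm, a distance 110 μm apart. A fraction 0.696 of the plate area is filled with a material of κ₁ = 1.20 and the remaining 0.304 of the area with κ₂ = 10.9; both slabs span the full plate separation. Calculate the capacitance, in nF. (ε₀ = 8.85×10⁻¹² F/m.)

C ≈ 3.09 nF

A = π(5.43 cm)² = 9.26×10⁻³ m².
Side-by-side slabs ⇒ two capacitors in parallel, each spanning the full gap.
C₁ = κ₁ε₀A₁/d = 1.20 × 8.85×10⁻¹² × 6.45×10⁻³ / 1.10×10⁻⁴ = 6.22×10⁻¹⁰ F.
C₂ = κ₂ε₀A₂/d = 10.9 × 8.85×10⁻¹² × 2.82×10⁻³ / 1.10×10⁻⁴ = 2.47×10⁻⁹ F.
C = C₁ + C₂ = 3.09×10⁻⁹ F.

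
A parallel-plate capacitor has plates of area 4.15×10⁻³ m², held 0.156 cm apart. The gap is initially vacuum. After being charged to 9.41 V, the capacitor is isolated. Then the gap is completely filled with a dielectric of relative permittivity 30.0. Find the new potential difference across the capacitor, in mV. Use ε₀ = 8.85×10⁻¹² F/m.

V ≈ 314 mV

Initially C₁ = ε₀A/d = 8.85×10⁻¹² × 4.15×10⁻³ / 1.56×10⁻³ = 2.35×10⁻¹¹ F.
V₁ = 9.41 V.
Isolated ⇒ Q is held fixed. C₂ = 30.0 C₁ and V = Q/C, so V₂/V₁ = C₁/C₂ = 0.0333.
V₂ = 0.0333 × 9.41 = 0.314 V.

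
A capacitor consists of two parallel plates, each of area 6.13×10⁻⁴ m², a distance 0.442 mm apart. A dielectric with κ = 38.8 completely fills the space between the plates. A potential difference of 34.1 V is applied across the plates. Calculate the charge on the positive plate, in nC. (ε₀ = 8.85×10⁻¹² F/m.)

C = κε₀A/d = 38.8 × 8.85×10⁻¹² × 6.13×10⁻⁴ / 4.42×10⁻⁴ = 4.76×10⁻¹⁰ F.
Q = CV = 4.76×10⁻¹⁰ × 34.1 = 1.62×10⁻⁸ C.

16.2 nC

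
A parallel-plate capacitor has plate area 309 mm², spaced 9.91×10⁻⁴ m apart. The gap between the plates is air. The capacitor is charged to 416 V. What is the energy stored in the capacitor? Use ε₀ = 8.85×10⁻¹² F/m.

U ≈ 239 nJ

A = 309 mm² = 3.09×10⁻⁴ m².
C = ε₀A/d = 8.85×10⁻¹² × 3.09×10⁻⁴ / 9.91×10⁻⁴ = 2.76×10⁻¹² F.
U = ½CV² = ½ × 2.76×10⁻¹² × (416)² = 2.39×10⁻⁷ J.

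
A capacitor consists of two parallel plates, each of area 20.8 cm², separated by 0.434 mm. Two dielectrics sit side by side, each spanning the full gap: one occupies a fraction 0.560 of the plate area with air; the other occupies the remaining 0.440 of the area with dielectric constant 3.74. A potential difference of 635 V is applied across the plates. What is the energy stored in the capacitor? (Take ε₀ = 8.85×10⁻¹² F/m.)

A = 20.8 cm² = 2.08×10⁻³ m².
Side-by-side slabs ⇒ two capacitors in parallel, each spanning the full gap.
C₁ = κ₁ε₀A₁/d = 1.00 × 8.85×10⁻¹² × 1.16×10⁻³ / 4.34×10⁻⁴ = 2.38×10⁻¹¹ F.
C₂ = κ₂ε₀A₂/d = 3.74 × 8.85×10⁻¹² × 9.15×10⁻⁴ / 4.34×10⁻⁴ = 6.98×10⁻¹¹ F.
C = C₁ + C₂ = 9.35×10⁻¹¹ F.
U = ½CV² = ½ × 9.35×10⁻¹¹ × (635)² = 1.89×10⁻⁵ J.

U ≈ 18.9 μJ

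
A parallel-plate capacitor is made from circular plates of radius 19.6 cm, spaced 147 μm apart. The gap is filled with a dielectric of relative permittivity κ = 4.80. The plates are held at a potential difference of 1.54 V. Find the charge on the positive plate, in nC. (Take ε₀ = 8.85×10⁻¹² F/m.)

A = π(19.6 cm)² = 0.121 m².
C = κε₀A/d = 4.80 × 8.85×10⁻¹² × 0.121 / 1.47×10⁻⁴ = 3.49×10⁻⁸ F.
Q = CV = 3.49×10⁻⁸ × 1.54 = 5.37×10⁻⁸ C.

53.7 nC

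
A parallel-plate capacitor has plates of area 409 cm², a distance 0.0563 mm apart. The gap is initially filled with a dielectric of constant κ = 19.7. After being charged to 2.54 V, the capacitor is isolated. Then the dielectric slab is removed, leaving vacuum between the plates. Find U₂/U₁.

U₂/U₁ ≈ 19.7

Isolated ⇒ Q is held fixed.
C₂ = 0.0508 C₁ and U = Q²/(2C), so U₂/U₁ = C₁/C₂ = 19.7.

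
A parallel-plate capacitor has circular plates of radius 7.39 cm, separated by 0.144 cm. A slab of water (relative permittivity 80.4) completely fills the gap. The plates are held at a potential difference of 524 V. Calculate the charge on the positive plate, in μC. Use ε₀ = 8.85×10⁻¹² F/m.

Q ≈ 4.44 μC

A = π(7.39 cm)² = 1.72×10⁻² m².
C = κε₀A/d = 80.4 × 8.85×10⁻¹² × 1.72×10⁻² / 1.44×10⁻³ = 8.48×10⁻⁹ F.
Q = CV = 8.48×10⁻⁹ × 524 = 4.44×10⁻⁶ C.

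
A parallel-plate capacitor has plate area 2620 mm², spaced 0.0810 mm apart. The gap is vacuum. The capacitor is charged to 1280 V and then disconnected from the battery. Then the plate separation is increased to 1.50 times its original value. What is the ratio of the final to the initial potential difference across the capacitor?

V₂/V₁ ≈ 1.50

Isolated ⇒ Q is held fixed.
C₂ = 0.667 C₁ and V = Q/C, so V₂/V₁ = C₁/C₂ = 1.50.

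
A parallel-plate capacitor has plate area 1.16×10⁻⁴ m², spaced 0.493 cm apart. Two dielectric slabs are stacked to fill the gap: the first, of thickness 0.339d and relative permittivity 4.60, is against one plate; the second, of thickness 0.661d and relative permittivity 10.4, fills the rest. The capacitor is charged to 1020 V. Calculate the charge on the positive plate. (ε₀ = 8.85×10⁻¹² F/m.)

1.55 nC

Stacked slabs ⇒ two capacitors in series, each with the full plate area.
C₁ = κ₁ε₀A/d₁ = 4.60 × 8.85×10⁻¹² × 1.16×10⁻⁴ / 1.67×10⁻³ = 2.83×10⁻¹² F.
C₂ = κ₂ε₀A/d₂ = 10.4 × 8.85×10⁻¹² × 1.16×10⁻⁴ / 3.26×10⁻³ = 3.28×10⁻¹² F.
C = (1/C₁ + 1/C₂)⁻¹ = 1.52×10⁻¹² F.
Q = CV = 1.52×10⁻¹² × 1020 = 1.55×10⁻⁹ C.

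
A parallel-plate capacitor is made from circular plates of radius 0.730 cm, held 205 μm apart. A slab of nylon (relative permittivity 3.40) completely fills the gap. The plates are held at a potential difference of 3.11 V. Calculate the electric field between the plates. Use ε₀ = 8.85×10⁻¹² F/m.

E ≈ 15.2 kV/m

E = V/d = 3.11 / 2.05×10⁻⁴ = 1.52×10⁴ V/m.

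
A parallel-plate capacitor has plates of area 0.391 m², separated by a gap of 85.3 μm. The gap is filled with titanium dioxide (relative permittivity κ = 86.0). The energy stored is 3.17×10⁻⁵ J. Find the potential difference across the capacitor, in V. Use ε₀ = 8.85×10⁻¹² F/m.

4.26 V

C = κε₀A/d = 86.0 × 8.85×10⁻¹² × 0.391 / 8.53×10⁻⁵ = 3.49×10⁻⁶ F.
V = √(2U/C) = √(2 × 3.17×10⁻⁵ / 3.49×10⁻⁶) = 4.26 V.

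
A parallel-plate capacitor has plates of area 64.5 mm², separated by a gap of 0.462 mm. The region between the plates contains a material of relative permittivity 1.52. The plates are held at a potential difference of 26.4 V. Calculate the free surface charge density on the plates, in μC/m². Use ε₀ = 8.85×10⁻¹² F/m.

A = 64.5 mm² = 6.45×10⁻⁵ m².
C = κε₀A/d = 1.52 × 8.85×10⁻¹² × 6.45×10⁻⁵ / 4.62×10⁻⁴ = 1.88×10⁻¹² F.
σ = Q/A = CV/A = 1.88×10⁻¹² × 26.4 / 6.45×10⁻⁵ = 7.69×10⁻⁷ C/m².

σ ≈ 0.769 μC/m²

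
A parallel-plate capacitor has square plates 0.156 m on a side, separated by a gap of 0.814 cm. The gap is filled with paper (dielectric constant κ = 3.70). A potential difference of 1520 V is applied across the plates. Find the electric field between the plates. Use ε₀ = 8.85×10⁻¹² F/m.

E = V/d = 1520 / 8.14×10⁻³ = 1.87×10⁵ V/m.

187 V/mm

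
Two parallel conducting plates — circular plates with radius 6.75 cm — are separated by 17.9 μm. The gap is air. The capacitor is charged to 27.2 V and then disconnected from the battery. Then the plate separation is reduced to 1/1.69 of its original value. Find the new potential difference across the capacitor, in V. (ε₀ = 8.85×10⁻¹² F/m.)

16.1 V

A = π(6.75 cm)² = 1.43×10⁻² m².
Initially C₁ = ε₀A/d = 8.85×10⁻¹² × 1.43×10⁻² / 1.79×10⁻⁵ = 7.08×10⁻⁹ F.
V₁ = 27.2 V.
Isolated ⇒ Q is held fixed. C₂ = 1.69 C₁ and V = Q/C, so V₂/V₁ = C₁/C₂ = 0.592.
V₂ = 0.592 × 27.2 = 16.1 V.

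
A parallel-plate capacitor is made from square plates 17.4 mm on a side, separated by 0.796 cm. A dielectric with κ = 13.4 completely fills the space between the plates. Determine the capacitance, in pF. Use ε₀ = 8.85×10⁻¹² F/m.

A = (17.4 mm)² = 3.03×10⁻⁴ m².
C = κε₀A/d = 13.4 × 8.85×10⁻¹² × 3.03×10⁻⁴ / 7.96×10⁻³ = 4.51×10⁻¹² F.

4.51 pF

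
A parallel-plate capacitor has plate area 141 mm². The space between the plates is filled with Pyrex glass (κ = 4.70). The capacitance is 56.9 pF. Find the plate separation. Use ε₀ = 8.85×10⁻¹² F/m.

A = 141 mm² = 1.41×10⁻⁴ m².
d = κε₀A/C = 4.70 × 8.85×10⁻¹² × 1.41×10⁻⁴ / 5.69×10⁻¹¹ = 1.03×10⁻⁴ m.

103 μm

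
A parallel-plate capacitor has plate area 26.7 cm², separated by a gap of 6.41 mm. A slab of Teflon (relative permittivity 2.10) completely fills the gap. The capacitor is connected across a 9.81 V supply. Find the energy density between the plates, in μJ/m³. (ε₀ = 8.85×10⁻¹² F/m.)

u ≈ 21.8 μJ/m³

E = V/d = 9.81 / 6.41×10⁻³ = 1.53×10³ V/m.
u = ½κε₀E² = ½ × 2.10 × 8.85×10⁻¹² × (1.53×10³)² = 2.18×10⁻⁵ J/m³.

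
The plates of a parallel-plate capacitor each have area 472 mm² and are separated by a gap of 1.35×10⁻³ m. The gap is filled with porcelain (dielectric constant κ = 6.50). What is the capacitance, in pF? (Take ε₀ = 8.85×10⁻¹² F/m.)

C ≈ 20.1 pF

A = 472 mm² = 4.72×10⁻⁴ m².
C = κε₀A/d = 6.50 × 8.85×10⁻¹² × 4.72×10⁻⁴ / 1.35×10⁻³ = 2.01×10⁻¹¹ F.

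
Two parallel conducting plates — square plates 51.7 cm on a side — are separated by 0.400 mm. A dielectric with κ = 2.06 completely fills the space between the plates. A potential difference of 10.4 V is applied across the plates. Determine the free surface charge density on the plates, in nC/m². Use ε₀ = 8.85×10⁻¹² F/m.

σ ≈ 474 nC/m²

A = (51.7 cm)² = 0.267 m².
C = κε₀A/d = 2.06 × 8.85×10⁻¹² × 0.267 / 4.00×10⁻⁴ = 1.22×10⁻⁸ F.
σ = Q/A = CV/A = 1.22×10⁻⁸ × 10.4 / 0.267 = 4.74×10⁻⁷ C/m².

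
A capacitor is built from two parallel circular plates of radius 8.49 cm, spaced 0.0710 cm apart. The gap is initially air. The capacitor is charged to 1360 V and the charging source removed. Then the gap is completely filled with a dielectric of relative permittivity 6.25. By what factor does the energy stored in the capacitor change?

U₂/U₁ ≈ 0.160

Isolated ⇒ Q is held fixed.
C₂ = 6.25 C₁ and U = Q²/(2C), so U₂/U₁ = C₁/C₂ = 0.160.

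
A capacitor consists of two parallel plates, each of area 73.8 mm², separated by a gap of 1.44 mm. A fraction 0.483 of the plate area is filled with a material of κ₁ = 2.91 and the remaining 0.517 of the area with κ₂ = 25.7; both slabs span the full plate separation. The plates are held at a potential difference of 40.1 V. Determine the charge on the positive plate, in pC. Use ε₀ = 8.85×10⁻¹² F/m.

267 pC

A = 73.8 mm² = 7.38×10⁻⁵ m².
Side-by-side slabs ⇒ two capacitors in parallel, each spanning the full gap.
C₁ = κ₁ε₀A₁/d = 2.91 × 8.85×10⁻¹² × 3.56×10⁻⁵ / 1.44×10⁻³ = 6.37×10⁻¹³ F.
C₂ = κ₂ε₀A₂/d = 25.7 × 8.85×10⁻¹² × 3.82×10⁻⁵ / 1.44×10⁻³ = 6.03×10⁻¹² F.
C = C₁ + C₂ = 6.66×10⁻¹² F.
Q = CV = 6.66×10⁻¹² × 40.1 = 2.67×10⁻¹⁰ C.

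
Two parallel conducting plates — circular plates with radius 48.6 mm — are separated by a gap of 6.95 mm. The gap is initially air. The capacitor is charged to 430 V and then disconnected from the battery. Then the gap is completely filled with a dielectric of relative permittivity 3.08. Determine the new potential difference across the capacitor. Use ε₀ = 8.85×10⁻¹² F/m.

V ≈ 140 V

A = π(48.6 mm)² = 7.42×10⁻³ m².
Initially C₁ = ε₀A/d = 8.85×10⁻¹² × 7.42×10⁻³ / 6.95×10⁻³ = 9.45×10⁻¹² F.
V₁ = 4.30×10² V.
Isolated ⇒ Q is held fixed. C₂ = 3.08 C₁ and V = Q/C, so V₂/V₁ = C₁/C₂ = 0.325.
V₂ = 0.325 × 4.30×10² = 1.40×10² V.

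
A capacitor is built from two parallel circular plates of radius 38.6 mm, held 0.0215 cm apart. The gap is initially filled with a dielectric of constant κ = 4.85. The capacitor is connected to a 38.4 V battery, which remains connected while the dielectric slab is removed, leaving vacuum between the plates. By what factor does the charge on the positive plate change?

Battery connected ⇒ V is held fixed.
C₂ = 0.206 C₁ and Q = CV, so Q₂/Q₁ = C₂/C₁ = 0.206.

0.206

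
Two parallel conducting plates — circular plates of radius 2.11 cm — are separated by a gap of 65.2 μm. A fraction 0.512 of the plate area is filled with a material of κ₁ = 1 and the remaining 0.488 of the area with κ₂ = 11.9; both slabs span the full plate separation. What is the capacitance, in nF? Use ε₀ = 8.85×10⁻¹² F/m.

A = π(2.11 cm)² = 1.40×10⁻³ m².
Side-by-side slabs ⇒ two capacitors in parallel, each spanning the full gap.
C₁ = κ₁ε₀A₁/d = 1.00 × 8.85×10⁻¹² × 7.16×10⁻⁴ / 6.52×10⁻⁵ = 9.72×10⁻¹¹ F.
C₂ = κ₂ε₀A₂/d = 11.9 × 8.85×10⁻¹² × 6.83×10⁻⁴ / 6.52×10⁻⁵ = 1.10×10⁻⁹ F.
C = C₁ + C₂ = 1.20×10⁻⁹ F.

C ≈ 1.20 nF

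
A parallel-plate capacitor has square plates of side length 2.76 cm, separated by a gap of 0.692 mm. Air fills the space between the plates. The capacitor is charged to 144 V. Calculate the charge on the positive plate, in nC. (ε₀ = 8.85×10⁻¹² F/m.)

Q ≈ 1.40 nC

A = (2.76 cm)² = 7.62×10⁻⁴ m².
C = ε₀A/d = 8.85×10⁻¹² × 7.62×10⁻⁴ / 6.92×10⁻⁴ = 9.74×10⁻¹² F.
Q = CV = 9.74×10⁻¹² × 144 = 1.40×10⁻⁹ C.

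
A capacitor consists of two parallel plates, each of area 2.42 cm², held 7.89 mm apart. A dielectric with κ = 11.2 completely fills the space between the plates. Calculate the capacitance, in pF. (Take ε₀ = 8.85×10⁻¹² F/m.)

A = 2.42 cm² = 2.42×10⁻⁴ m².
C = κε₀A/d = 11.2 × 8.85×10⁻¹² × 2.42×10⁻⁴ / 7.89×10⁻³ = 3.04×10⁻¹² F.

C ≈ 3.04 pF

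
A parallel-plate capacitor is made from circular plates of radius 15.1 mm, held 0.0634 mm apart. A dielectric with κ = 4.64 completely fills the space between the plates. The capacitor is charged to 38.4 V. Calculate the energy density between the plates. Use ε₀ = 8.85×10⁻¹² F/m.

7.53 J/m³

E = V/d = 38.4 / 6.34×10⁻⁵ = 6.06×10⁵ V/m.
u = ½κε₀E² = ½ × 4.64 × 8.85×10⁻¹² × (6.06×10⁵)² = 7.53 J/m³.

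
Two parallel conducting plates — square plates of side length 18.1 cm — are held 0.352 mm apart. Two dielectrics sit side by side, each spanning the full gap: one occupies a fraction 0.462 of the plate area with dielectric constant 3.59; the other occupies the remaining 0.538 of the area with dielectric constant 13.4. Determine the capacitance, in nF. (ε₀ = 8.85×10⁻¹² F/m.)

C ≈ 7.30 nF

A = (18.1 cm)² = 3.28×10⁻² m².
Side-by-side slabs ⇒ two capacitors in parallel, each spanning the full gap.
C₁ = κ₁ε₀A₁/d = 3.59 × 8.85×10⁻¹² × 1.51×10⁻² / 3.52×10⁻⁴ = 1.37×10⁻⁹ F.
C₂ = κ₂ε₀A₂/d = 13.4 × 8.85×10⁻¹² × 1.76×10⁻² / 3.52×10⁻⁴ = 5.94×10⁻⁹ F.
C = C₁ + C₂ = 7.30×10⁻⁹ F.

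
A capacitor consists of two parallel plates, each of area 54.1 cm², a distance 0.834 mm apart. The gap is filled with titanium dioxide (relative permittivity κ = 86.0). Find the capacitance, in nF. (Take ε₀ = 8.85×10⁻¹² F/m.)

C ≈ 4.94 nF

A = 54.1 cm² = 5.41×10⁻³ m².
C = κε₀A/d = 86.0 × 8.85×10⁻¹² × 5.41×10⁻³ / 8.34×10⁻⁴ = 4.94×10⁻⁹ F.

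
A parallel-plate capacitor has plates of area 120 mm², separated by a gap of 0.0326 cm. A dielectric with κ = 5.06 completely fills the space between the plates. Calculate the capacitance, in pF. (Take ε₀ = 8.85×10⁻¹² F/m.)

16.5 pF

A = 120 mm² = 1.20×10⁻⁴ m².
C = κε₀A/d = 5.06 × 8.85×10⁻¹² × 1.20×10⁻⁴ / 3.26×10⁻⁴ = 1.65×10⁻¹¹ F.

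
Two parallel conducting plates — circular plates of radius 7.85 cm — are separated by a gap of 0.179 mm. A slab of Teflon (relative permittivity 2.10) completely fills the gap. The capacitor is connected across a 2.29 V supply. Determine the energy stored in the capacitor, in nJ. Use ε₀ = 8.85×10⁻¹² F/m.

A = π(7.85 cm)² = 1.94×10⁻² m².
C = κε₀A/d = 2.10 × 8.85×10⁻¹² × 1.94×10⁻² / 1.79×10⁻⁴ = 2.01×10⁻⁹ F.
U = ½CV² = ½ × 2.01×10⁻⁹ × (2.29)² = 5.27×10⁻⁹ J.

U ≈ 5.27 nJ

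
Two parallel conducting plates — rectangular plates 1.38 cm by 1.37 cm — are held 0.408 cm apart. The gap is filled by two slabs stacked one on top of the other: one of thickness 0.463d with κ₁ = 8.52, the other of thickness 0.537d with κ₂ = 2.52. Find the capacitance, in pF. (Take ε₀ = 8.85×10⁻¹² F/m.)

C ≈ 1.53 pF

A = 1.38 × 1.37 cm² = 1.89×10⁻⁴ m².
Stacked slabs ⇒ two capacitors in series, each with the full plate area.
C₁ = κ₁ε₀A/d₁ = 8.52 × 8.85×10⁻¹² × 1.89×10⁻⁴ / 1.89×10⁻³ = 7.55×10⁻¹² F.
C₂ = κ₂ε₀A/d₂ = 2.52 × 8.85×10⁻¹² × 1.89×10⁻⁴ / 2.19×10⁻³ = 1.92×10⁻¹² F.
C = (1/C₁ + 1/C₂)⁻¹ = 1.53×10⁻¹² F.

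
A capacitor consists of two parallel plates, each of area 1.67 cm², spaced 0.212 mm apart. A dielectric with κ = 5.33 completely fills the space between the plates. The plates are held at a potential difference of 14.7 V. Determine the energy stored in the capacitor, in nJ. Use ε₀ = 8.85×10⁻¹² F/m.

U ≈ 4.01 nJ

A = 1.67 cm² = 1.67×10⁻⁴ m².
C = κε₀A/d = 5.33 × 8.85×10⁻¹² × 1.67×10⁻⁴ / 2.12×10⁻⁴ = 3.72×10⁻¹¹ F.
U = ½CV² = ½ × 3.72×10⁻¹¹ × (14.7)² = 4.01×10⁻⁹ J.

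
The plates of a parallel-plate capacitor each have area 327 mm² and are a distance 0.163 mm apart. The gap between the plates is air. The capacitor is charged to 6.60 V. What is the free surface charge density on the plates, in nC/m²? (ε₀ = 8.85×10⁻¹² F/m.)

A = 327 mm² = 3.27×10⁻⁴ m².
C = ε₀A/d = 8.85×10⁻¹² × 3.27×10⁻⁴ / 1.63×10⁻⁴ = 1.78×10⁻¹¹ F.
σ = Q/A = CV/A = 1.78×10⁻¹¹ × 6.60 / 3.27×10⁻⁴ = 3.58×10⁻⁷ C/m².

σ ≈ 358 nC/m²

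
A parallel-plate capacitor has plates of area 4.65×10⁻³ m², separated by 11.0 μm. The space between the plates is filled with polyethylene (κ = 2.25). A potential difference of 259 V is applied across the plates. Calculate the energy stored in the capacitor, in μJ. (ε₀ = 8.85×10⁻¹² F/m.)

C = κε₀A/d = 2.25 × 8.85×10⁻¹² × 4.65×10⁻³ / 1.10×10⁻⁵ = 8.42×10⁻⁹ F.
U = ½CV² = ½ × 8.42×10⁻⁹ × (259)² = 2.82×10⁻⁴ J.

282 μJ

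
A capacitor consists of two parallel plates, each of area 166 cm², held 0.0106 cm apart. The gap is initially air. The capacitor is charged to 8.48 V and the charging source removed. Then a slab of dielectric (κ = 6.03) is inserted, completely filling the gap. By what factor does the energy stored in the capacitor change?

Isolated ⇒ Q is held fixed.
C₂ = 6.03 C₁ and U = Q²/(2C), so U₂/U₁ = C₁/C₂ = 0.166.

U₂/U₁ ≈ 0.166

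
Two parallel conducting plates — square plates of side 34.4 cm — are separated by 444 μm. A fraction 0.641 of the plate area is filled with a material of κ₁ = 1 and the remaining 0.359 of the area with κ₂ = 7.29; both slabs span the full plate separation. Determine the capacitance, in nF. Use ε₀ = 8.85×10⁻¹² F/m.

A = (34.4 cm)² = 0.118 m².
Side-by-side slabs ⇒ two capacitors in parallel, each spanning the full gap.
C₁ = κ₁ε₀A₁/d = 1.00 × 8.85×10⁻¹² × 7.59×10⁻² / 4.44×10⁻⁴ = 1.51×10⁻⁹ F.
C₂ = κ₂ε₀A₂/d = 7.29 × 8.85×10⁻¹² × 4.25×10⁻² / 4.44×10⁻⁴ = 6.17×10⁻⁹ F.
C = C₁ + C₂ = 7.68×10⁻⁹ F.

C ≈ 7.68 nF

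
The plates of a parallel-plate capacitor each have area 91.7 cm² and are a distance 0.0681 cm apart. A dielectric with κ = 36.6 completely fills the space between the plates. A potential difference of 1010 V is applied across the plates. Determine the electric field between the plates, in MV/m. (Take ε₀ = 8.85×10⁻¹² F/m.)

1.48 MV/m

E = V/d = 1010 / 6.81×10⁻⁴ = 1.48×10⁶ V/m.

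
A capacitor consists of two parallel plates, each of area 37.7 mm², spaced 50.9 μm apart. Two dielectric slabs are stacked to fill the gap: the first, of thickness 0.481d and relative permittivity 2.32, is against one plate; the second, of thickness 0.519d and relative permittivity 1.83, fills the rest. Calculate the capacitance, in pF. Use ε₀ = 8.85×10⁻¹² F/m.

A = 37.7 mm² = 3.77×10⁻⁵ m².
Stacked slabs ⇒ two capacitors in series, each with the full plate area.
C₁ = κ₁ε₀A/d₁ = 2.32 × 8.85×10⁻¹² × 3.77×10⁻⁵ / 2.45×10⁻⁵ = 3.16×10⁻¹¹ F.
C₂ = κ₂ε₀A/d₂ = 1.83 × 8.85×10⁻¹² × 3.77×10⁻⁵ / 2.64×10⁻⁵ = 2.31×10⁻¹¹ F.
C = (1/C₁ + 1/C₂)⁻¹ = 1.34×10⁻¹¹ F.

C ≈ 13.4 pF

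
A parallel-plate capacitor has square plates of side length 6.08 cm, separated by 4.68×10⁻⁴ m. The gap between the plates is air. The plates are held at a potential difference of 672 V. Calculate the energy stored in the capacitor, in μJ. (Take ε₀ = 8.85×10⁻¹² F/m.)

A = (6.08 cm)² = 3.70×10⁻³ m².
C = ε₀A/d = 8.85×10⁻¹² × 3.70×10⁻³ / 4.68×10⁻⁴ = 6.99×10⁻¹¹ F.
U = ½CV² = ½ × 6.99×10⁻¹¹ × (672)² = 1.58×10⁻⁵ J.

U ≈ 15.8 μJ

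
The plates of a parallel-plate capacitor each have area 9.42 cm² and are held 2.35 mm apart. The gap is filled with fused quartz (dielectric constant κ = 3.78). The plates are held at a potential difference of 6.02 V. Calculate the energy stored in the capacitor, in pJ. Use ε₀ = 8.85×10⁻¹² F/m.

U ≈ 243 pJ

A = 9.42 cm² = 9.42×10⁻⁴ m².
C = κε₀A/d = 3.78 × 8.85×10⁻¹² × 9.42×10⁻⁴ / 2.35×10⁻³ = 1.34×10⁻¹¹ F.
U = ½CV² = ½ × 1.34×10⁻¹¹ × (6.02)² = 2.43×10⁻¹⁰ J.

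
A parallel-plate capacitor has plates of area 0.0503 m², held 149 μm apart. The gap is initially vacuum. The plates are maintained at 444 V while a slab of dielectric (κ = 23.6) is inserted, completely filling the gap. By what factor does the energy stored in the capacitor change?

Battery connected ⇒ V is held fixed.
C₂ = 23.6 C₁ and U = ½CV², so U₂/U₁ = C₂/C₁ = 23.6.

U₂/U₁ ≈ 23.6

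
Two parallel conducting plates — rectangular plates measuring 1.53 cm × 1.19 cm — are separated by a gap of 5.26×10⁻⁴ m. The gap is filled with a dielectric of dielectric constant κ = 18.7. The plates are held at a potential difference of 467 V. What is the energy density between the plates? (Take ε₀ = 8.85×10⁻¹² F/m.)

65.2 J/m³

E = V/d = 467 / 5.26×10⁻⁴ = 8.88×10⁵ V/m.
u = ½κε₀E² = ½ × 18.7 × 8.85×10⁻¹² × (8.88×10⁵)² = 65.2 J/m³.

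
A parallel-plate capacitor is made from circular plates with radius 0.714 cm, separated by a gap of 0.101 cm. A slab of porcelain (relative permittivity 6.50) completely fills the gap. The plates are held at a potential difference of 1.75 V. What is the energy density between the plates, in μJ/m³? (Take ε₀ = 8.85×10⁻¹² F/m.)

u ≈ 86.3 μJ/m³

E = V/d = 1.75 / 1.01×10⁻³ = 1.73×10³ V/m.
u = ½κε₀E² = ½ × 6.50 × 8.85×10⁻¹² × (1.73×10³)² = 8.63×10⁻⁵ J/m³.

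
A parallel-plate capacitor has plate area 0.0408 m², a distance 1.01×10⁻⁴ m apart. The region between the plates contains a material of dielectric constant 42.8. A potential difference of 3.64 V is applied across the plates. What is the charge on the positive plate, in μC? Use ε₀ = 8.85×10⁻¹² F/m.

Q ≈ 0.557 μC

C = κε₀A/d = 42.8 × 8.85×10⁻¹² × 4.08×10⁻² / 1.01×10⁻⁴ = 1.53×10⁻⁷ F.
Q = CV = 1.53×10⁻⁷ × 3.64 = 5.57×10⁻⁷ C.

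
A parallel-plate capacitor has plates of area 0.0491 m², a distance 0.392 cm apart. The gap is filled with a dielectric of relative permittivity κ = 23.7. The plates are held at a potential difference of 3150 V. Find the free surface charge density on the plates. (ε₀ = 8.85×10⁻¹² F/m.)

16.9 nC/cm²

C = κε₀A/d = 23.7 × 8.85×10⁻¹² × 4.91×10⁻² / 3.92×10⁻³ = 2.63×10⁻⁹ F.
σ = Q/A = CV/A = 2.63×10⁻⁹ × 3150 / 4.91×10⁻² = 1.69×10⁻⁴ C/m².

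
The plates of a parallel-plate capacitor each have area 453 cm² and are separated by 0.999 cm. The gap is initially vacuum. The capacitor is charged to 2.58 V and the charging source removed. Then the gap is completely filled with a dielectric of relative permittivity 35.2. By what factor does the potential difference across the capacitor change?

0.0284

Isolated ⇒ Q is held fixed.
C₂ = 35.2 C₁ and V = Q/C, so V₂/V₁ = C₁/C₂ = 0.0284.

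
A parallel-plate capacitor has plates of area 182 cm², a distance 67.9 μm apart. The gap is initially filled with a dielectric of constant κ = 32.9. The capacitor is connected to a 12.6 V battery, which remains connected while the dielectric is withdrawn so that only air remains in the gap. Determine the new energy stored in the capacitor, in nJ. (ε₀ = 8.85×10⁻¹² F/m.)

U ≈ 188 nJ

A = 182 cm² = 1.82×10⁻² m².
Initially C₁ = κε₀A/d = 32.9 × 8.85×10⁻¹² × 1.82×10⁻² / 6.79×10⁻⁵ = 7.80×10⁻⁸ F.
U₁ = 6.20×10⁻⁶ J.
Battery connected ⇒ V is held fixed. C₂ = 0.0304 C₁ and U = ½CV², so U₂/U₁ = C₂/C₁ = 0.0304.
U₂ = 0.0304 × 6.20×10⁻⁶ = 1.88×10⁻⁷ J.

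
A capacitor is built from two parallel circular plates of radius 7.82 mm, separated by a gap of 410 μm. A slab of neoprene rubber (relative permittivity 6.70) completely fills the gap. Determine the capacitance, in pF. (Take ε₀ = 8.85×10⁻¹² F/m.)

C ≈ 27.8 pF

A = π(7.82 mm)² = 1.92×10⁻⁴ m².
C = κε₀A/d = 6.70 × 8.85×10⁻¹² × 1.92×10⁻⁴ / 4.10×10⁻⁴ = 2.78×10⁻¹¹ F.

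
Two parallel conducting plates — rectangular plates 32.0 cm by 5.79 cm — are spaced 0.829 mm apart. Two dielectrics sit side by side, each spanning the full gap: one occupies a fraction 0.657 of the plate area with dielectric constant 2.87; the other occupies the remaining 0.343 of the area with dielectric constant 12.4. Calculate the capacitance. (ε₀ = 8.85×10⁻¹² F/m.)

C ≈ 1.21 nF

A = 32.0 × 5.79 cm² = 1.85×10⁻² m².
Side-by-side slabs ⇒ two capacitors in parallel, each spanning the full gap.
C₁ = κ₁ε₀A₁/d = 2.87 × 8.85×10⁻¹² × 1.22×10⁻² / 8.29×10⁻⁴ = 3.73×10⁻¹⁰ F.
C₂ = κ₂ε₀A₂/d = 12.4 × 8.85×10⁻¹² × 6.36×10⁻³ / 8.29×10⁻⁴ = 8.41×10⁻¹⁰ F.
C = C₁ + C₂ = 1.21×10⁻⁹ F.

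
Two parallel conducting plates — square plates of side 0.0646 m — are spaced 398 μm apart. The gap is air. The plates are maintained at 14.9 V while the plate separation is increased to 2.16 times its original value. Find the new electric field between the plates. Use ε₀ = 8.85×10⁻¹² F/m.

A = (0.0646 m)² = 4.17×10⁻³ m².
Initially C₁ = ε₀A/d = 8.85×10⁻¹² × 4.17×10⁻³ / 3.98×10⁻⁴ = 9.28×10⁻¹¹ F.
E₁ = 3.74×10⁴ V/m.
Battery connected ⇒ V is held fixed. E = V/d, so E₂/E₁ = d₁/d₂ = 0.463.
E₂ = 0.463 × 3.74×10⁴ = 1.73×10⁴ V/m.

17.3 V/mm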